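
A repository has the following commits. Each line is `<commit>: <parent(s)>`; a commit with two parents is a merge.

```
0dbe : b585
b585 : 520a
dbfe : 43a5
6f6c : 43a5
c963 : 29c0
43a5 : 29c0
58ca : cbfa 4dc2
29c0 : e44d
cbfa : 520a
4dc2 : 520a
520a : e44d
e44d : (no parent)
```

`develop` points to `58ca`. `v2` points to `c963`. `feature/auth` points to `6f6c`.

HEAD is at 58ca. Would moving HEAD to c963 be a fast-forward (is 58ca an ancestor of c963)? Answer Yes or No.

No

A fast-forward from 58ca to c963 is possible iff 58ca is an ancestor of c963.
Ancestors of c963: {29c0, c963, e44d}.
58ca is not among them, so fast-forward is not possible.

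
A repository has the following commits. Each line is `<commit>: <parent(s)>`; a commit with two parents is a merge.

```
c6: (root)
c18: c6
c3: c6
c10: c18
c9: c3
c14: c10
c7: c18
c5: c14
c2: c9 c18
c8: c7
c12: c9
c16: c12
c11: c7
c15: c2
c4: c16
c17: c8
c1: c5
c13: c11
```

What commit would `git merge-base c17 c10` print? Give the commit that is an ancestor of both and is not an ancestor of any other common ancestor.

Ancestors of c17: {c17, c18, c6, c7, c8}.
Ancestors of c10: {c10, c18, c6}.
Common ancestors: {c18, c6}.
Among these, c18 is not an ancestor of any other common ancestor — it is the merge base.

c18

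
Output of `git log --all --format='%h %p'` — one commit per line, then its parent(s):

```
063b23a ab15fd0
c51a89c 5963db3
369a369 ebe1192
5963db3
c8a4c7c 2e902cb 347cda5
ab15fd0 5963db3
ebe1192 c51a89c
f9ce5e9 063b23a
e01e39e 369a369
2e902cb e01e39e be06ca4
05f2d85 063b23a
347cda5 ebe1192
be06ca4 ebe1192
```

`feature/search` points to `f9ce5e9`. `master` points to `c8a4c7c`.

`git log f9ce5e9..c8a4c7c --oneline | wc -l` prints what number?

Reachable from c8a4c7c: {2e902cb, 347cda5, 369a369, 5963db3, be06ca4, c51a89c, c8a4c7c, e01e39e, ebe1192}.
Reachable from f9ce5e9: {063b23a, 5963db3, ab15fd0, f9ce5e9}.
In c8a4c7c's history but not f9ce5e9's: {2e902cb, 347cda5, 369a369, be06ca4, c51a89c, c8a4c7c, e01e39e, ebe1192} — 8 commits.

8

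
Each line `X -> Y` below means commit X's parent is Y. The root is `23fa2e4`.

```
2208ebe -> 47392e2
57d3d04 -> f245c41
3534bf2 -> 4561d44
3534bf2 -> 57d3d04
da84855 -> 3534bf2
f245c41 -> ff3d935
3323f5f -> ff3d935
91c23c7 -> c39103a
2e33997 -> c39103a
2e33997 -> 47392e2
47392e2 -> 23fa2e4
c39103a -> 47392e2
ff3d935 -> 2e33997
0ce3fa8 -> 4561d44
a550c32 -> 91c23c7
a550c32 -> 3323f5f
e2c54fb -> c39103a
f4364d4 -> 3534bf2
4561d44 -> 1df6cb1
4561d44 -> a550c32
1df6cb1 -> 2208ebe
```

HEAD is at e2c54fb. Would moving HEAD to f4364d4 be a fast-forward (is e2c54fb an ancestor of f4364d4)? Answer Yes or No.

No

A fast-forward from e2c54fb to f4364d4 is possible iff e2c54fb is an ancestor of f4364d4.
Ancestors of f4364d4: {1df6cb1, 2208ebe, 23fa2e4, 2e33997, 3323f5f, 3534bf2, 4561d44, 47392e2, 57d3d04, 91c23c7, a550c32, c39103a, f245c41, f4364d4, ff3d935}.
e2c54fb is not among them, so fast-forward is not possible.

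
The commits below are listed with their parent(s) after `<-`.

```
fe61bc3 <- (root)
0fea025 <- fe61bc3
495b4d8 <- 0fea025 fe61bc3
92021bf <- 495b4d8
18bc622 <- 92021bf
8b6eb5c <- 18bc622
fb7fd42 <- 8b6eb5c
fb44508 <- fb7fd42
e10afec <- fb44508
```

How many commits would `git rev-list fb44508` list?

Walking parent pointers from fb44508: reachable set = {0fea025, 18bc622, 495b4d8, 8b6eb5c, 92021bf, fb44508, fb7fd42, fe61bc3}.
That is 8 commits.

8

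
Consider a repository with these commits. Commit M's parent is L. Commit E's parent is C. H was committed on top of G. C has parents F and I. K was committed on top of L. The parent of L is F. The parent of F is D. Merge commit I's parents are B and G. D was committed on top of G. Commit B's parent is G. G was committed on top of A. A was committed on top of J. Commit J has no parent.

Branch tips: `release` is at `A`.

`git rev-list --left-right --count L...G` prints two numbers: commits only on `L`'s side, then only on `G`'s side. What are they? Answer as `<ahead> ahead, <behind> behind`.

3 ahead, 0 behind

Reachable from L: {A, D, F, G, J, L}.
Reachable from G: {A, G, J}.
Only in L's history (ahead): {D, F, L} — 3.
Only in G's history (behind): {} — 0.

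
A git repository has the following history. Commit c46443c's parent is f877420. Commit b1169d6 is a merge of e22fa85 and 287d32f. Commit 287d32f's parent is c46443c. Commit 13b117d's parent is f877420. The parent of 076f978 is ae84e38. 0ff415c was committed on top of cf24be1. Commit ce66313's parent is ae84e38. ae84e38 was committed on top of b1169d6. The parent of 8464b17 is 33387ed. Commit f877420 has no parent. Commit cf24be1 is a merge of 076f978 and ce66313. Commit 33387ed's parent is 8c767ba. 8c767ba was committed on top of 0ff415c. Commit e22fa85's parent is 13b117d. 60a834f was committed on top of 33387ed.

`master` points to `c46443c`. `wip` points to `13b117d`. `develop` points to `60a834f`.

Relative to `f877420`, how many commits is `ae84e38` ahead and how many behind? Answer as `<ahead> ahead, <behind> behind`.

6 ahead, 0 behind

Reachable from ae84e38: {13b117d, 287d32f, ae84e38, b1169d6, c46443c, e22fa85, f877420}.
Reachable from f877420: {f877420}.
Only in ae84e38's history (ahead): {13b117d, 287d32f, ae84e38, b1169d6, c46443c, e22fa85} — 6.
Only in f877420's history (behind): {} — 0.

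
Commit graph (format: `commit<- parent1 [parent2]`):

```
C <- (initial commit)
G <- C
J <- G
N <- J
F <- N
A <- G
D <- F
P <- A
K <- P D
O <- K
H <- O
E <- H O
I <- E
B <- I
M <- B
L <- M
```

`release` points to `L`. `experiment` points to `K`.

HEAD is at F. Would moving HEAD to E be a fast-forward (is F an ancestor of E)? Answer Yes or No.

Yes

A fast-forward from F to E is possible iff F is an ancestor of E.
Ancestors of E: {A, C, D, E, F, G, H, J, K, N, O, P}.
F is among them, so fast-forward is possible.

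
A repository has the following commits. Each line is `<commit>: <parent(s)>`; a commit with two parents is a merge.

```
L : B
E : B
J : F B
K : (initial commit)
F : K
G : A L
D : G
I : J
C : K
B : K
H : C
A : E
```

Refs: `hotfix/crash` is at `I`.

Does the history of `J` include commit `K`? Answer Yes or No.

Yes

Ancestors of J (commits reachable by following parents): {B, F, J, K}.
K is in that set, so it is an ancestor of J.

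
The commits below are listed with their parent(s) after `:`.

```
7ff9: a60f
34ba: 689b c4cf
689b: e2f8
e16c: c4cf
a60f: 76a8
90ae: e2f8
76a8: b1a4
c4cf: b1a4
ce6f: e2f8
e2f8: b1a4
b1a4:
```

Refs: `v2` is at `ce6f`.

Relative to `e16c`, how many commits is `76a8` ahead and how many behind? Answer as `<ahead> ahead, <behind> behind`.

1 ahead, 2 behind

Reachable from 76a8: {76a8, b1a4}.
Reachable from e16c: {b1a4, c4cf, e16c}.
Only in 76a8's history (ahead): {76a8} — 1.
Only in e16c's history (behind): {c4cf, e16c} — 2.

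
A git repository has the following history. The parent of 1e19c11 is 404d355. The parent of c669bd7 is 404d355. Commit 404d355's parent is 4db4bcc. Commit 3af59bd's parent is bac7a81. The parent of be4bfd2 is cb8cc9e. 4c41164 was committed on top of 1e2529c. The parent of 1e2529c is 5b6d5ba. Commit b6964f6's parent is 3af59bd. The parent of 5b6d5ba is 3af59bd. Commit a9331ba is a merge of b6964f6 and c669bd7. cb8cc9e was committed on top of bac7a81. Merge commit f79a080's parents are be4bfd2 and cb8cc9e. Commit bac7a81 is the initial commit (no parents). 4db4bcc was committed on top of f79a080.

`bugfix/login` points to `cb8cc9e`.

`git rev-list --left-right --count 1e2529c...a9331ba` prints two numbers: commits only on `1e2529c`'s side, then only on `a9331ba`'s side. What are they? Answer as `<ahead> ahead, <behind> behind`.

Reachable from 1e2529c: {1e2529c, 3af59bd, 5b6d5ba, bac7a81}.
Reachable from a9331ba: {3af59bd, 404d355, 4db4bcc, a9331ba, b6964f6, bac7a81, be4bfd2, c669bd7, cb8cc9e, f79a080}.
Only in 1e2529c's history (ahead): {1e2529c, 5b6d5ba} — 2.
Only in a9331ba's history (behind): {404d355, 4db4bcc, a9331ba, b6964f6, be4bfd2, c669bd7, cb8cc9e, f79a080} — 8.

2 ahead, 8 behind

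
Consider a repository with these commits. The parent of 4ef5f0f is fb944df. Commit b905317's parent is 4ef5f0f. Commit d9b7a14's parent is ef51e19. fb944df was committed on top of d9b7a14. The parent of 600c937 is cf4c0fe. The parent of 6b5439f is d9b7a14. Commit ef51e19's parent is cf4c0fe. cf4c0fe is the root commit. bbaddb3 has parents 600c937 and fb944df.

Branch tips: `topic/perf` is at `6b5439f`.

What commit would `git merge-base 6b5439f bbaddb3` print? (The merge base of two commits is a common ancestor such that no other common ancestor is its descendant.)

Ancestors of 6b5439f: {6b5439f, cf4c0fe, d9b7a14, ef51e19}.
Ancestors of bbaddb3: {600c937, bbaddb3, cf4c0fe, d9b7a14, ef51e19, fb944df}.
Common ancestors: {cf4c0fe, d9b7a14, ef51e19}.
Among these, d9b7a14 is not an ancestor of any other common ancestor — it is the merge base.

d9b7a14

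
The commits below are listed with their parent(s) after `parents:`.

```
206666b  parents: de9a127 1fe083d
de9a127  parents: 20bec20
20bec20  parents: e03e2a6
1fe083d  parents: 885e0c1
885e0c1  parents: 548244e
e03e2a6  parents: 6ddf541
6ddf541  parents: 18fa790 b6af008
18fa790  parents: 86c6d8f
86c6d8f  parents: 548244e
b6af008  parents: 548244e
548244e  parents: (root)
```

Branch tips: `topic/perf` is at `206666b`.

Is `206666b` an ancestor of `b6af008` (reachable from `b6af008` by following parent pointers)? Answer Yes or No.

Ancestors of b6af008: {548244e, b6af008}.
206666b is not in that set, so it is not an ancestor of b6af008.

No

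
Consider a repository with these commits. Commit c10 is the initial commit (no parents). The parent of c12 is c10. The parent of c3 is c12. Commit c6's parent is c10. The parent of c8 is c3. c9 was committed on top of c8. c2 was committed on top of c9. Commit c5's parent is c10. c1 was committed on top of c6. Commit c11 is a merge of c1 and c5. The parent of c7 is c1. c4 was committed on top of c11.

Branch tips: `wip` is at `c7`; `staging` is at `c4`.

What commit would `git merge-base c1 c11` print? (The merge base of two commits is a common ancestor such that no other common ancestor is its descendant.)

Ancestors of c1: {c1, c10, c6}.
Ancestors of c11: {c1, c10, c11, c5, c6}.
Common ancestors: {c1, c10, c6}.
Among these, c1 is not an ancestor of any other common ancestor — it is the merge base.

c1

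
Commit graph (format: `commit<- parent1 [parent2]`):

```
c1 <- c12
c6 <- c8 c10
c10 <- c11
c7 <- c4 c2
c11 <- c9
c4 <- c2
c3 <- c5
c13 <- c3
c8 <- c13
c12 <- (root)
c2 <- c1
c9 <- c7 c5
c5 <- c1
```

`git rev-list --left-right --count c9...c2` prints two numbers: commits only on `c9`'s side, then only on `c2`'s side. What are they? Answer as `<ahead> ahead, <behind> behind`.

Reachable from c9: {c1, c12, c2, c4, c5, c7, c9}.
Reachable from c2: {c1, c12, c2}.
Only in c9's history (ahead): {c4, c5, c7, c9} — 4.
Only in c2's history (behind): {} — 0.

4 ahead, 0 behind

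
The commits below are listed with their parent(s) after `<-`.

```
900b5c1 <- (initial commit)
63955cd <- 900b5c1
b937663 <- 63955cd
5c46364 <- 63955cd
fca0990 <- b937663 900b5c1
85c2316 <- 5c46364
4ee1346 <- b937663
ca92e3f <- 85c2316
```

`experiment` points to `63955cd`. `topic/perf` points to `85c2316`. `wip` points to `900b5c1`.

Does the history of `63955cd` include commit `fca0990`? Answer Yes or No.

Ancestors of 63955cd: {63955cd, 900b5c1}.
fca0990 is not in that set, so it is not an ancestor of 63955cd.

No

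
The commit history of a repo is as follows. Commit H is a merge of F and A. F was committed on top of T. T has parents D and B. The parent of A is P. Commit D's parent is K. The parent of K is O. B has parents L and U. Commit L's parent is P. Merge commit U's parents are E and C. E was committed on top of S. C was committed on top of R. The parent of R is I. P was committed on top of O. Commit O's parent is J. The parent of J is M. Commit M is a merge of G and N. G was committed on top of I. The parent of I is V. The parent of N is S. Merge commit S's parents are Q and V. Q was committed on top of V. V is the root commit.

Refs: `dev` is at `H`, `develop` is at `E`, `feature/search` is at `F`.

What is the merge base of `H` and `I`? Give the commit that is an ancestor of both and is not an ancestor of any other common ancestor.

I

Ancestors of H: {A, B, C, D, E, F, G, H, I, J, K, L, M, N, O, P, Q, R, S, T, U, V}.
Ancestors of I: {I, V}.
Common ancestors: {I, V}.
Among these, I is not an ancestor of any other common ancestor — it is the merge base.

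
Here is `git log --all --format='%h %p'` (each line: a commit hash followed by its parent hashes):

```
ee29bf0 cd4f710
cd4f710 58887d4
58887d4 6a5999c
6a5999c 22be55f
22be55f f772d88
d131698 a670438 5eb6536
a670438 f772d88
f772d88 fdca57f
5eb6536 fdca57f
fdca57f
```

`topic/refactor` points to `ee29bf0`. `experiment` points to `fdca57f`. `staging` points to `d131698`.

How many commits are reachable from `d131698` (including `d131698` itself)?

5

Walking parent pointers from d131698: reachable set = {5eb6536, a670438, d131698, f772d88, fdca57f}.
That is 5 commits.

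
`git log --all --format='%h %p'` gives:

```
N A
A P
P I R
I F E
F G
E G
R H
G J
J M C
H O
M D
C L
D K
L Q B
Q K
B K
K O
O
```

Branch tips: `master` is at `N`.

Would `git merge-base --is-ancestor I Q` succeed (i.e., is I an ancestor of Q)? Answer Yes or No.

Ancestors of Q: {K, O, Q}.
I is not in that set, so it is not an ancestor of Q.

No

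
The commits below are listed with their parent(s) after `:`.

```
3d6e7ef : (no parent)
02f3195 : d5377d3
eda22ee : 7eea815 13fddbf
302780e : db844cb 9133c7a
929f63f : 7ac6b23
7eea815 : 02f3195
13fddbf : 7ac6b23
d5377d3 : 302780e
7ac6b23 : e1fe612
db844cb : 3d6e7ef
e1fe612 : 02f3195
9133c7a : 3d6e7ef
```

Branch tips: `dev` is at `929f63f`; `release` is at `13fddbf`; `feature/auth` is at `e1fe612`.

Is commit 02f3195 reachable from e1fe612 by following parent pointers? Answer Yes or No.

Yes

Ancestors of e1fe612 (commits reachable by following parents): {02f3195, 302780e, 3d6e7ef, 9133c7a, d5377d3, db844cb, e1fe612}.
02f3195 is in that set, so it is an ancestor of e1fe612.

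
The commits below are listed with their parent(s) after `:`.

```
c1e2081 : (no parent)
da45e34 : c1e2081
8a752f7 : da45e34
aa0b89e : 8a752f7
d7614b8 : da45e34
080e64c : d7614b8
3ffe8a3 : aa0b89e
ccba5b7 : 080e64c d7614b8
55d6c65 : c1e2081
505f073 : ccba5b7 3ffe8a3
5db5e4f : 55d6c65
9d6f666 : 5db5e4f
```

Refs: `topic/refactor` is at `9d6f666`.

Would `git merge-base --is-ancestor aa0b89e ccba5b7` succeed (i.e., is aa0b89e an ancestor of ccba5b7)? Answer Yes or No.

Ancestors of ccba5b7: {080e64c, c1e2081, ccba5b7, d7614b8, da45e34}.
aa0b89e is not in that set, so it is not an ancestor of ccba5b7.

No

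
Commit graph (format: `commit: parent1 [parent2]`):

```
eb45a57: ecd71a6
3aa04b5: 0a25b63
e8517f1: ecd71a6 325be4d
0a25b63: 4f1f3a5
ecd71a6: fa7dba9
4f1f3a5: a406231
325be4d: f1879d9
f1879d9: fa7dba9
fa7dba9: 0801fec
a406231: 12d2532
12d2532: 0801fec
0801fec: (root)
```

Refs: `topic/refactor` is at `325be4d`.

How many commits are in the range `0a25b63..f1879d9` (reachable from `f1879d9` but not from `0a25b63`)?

Reachable from f1879d9: {0801fec, f1879d9, fa7dba9}.
Reachable from 0a25b63: {0801fec, 0a25b63, 12d2532, 4f1f3a5, a406231}.
In f1879d9's history but not 0a25b63's: {f1879d9, fa7dba9} — 2 commits.

2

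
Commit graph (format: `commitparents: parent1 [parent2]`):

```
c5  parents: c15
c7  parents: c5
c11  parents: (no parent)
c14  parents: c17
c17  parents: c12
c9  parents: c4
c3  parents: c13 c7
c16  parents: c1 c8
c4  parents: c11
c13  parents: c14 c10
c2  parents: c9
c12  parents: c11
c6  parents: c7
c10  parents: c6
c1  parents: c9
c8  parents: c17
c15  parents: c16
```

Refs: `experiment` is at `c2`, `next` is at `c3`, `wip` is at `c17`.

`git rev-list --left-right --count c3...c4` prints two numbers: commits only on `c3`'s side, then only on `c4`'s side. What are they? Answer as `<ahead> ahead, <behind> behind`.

14 ahead, 0 behind

Reachable from c3: {c1, c10, c11, c12, c13, c14, c15, c16, c17, c3, c4, c5, c6, c7, c8, c9}.
Reachable from c4: {c11, c4}.
Only in c3's history (ahead): {c1, c10, c12, c13, c14, c15, c16, c17, c3, c5, c6, c7, c8, c9} — 14.
Only in c4's history (behind): {} — 0.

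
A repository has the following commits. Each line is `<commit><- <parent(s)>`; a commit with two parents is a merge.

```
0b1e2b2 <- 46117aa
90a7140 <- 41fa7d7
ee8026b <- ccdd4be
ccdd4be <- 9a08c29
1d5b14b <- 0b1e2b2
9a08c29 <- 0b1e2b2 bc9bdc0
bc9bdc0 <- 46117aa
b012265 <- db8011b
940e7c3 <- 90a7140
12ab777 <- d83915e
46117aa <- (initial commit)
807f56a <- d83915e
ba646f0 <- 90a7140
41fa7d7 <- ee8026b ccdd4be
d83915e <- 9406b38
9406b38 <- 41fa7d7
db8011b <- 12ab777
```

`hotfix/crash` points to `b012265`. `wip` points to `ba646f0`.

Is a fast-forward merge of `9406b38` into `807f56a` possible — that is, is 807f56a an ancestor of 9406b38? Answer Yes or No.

A fast-forward from 807f56a to 9406b38 is possible iff 807f56a is an ancestor of 9406b38.
Ancestors of 9406b38: {0b1e2b2, 41fa7d7, 46117aa, 9406b38, 9a08c29, bc9bdc0, ccdd4be, ee8026b}.
807f56a is not among them, so fast-forward is not possible.

No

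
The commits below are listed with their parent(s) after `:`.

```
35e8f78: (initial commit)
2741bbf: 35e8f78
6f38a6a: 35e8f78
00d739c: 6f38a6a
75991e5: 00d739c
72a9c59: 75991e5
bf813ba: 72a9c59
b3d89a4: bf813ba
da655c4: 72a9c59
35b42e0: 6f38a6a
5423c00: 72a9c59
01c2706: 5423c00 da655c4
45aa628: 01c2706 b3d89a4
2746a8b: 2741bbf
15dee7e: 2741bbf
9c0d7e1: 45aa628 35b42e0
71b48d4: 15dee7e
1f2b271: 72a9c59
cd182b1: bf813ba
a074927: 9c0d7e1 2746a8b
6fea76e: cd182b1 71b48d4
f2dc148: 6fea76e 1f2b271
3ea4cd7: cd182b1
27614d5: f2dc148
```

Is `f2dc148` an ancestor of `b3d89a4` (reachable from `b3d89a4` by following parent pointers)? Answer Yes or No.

Ancestors of b3d89a4: {00d739c, 35e8f78, 6f38a6a, 72a9c59, 75991e5, b3d89a4, bf813ba}.
f2dc148 is not in that set, so it is not an ancestor of b3d89a4.

No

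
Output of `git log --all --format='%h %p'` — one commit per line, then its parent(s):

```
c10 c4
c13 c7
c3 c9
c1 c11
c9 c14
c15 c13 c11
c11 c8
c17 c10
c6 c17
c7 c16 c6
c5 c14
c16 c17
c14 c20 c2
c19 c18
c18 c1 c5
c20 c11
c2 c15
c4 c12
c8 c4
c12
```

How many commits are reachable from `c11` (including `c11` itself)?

Walking parent pointers from c11: reachable set = {c11, c12, c4, c8}.
That is 4 commits.

4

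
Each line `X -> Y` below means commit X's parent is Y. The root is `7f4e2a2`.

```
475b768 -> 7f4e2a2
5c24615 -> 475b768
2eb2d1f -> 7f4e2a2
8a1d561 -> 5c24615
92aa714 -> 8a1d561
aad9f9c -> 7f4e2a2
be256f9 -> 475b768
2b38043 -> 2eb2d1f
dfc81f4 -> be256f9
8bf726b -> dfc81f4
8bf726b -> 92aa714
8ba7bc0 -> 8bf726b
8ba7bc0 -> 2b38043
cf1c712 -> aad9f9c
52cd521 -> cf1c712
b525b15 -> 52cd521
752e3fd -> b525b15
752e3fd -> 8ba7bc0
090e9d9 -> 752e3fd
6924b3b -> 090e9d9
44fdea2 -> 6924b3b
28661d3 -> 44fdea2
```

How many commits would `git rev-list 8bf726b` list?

Walking parent pointers from 8bf726b: reachable set = {475b768, 5c24615, 7f4e2a2, 8a1d561, 8bf726b, 92aa714, be256f9, dfc81f4}.
That is 8 commits.

8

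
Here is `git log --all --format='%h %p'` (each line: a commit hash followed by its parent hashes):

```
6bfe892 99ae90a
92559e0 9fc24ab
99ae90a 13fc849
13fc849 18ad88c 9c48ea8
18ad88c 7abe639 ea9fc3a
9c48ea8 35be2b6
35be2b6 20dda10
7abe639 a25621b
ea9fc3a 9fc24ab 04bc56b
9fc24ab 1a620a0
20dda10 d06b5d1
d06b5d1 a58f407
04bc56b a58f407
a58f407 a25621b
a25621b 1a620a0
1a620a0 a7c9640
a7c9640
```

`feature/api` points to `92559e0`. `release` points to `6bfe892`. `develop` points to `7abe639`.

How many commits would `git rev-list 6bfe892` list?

16

Walking parent pointers from 6bfe892: reachable set = {04bc56b, 13fc849, 18ad88c, 1a620a0, 20dda10, 35be2b6, 6bfe892, 7abe639, 99ae90a, 9c48ea8, 9fc24ab, a25621b, a58f407, a7c9640, d06b5d1, ea9fc3a}.
That is 16 commits.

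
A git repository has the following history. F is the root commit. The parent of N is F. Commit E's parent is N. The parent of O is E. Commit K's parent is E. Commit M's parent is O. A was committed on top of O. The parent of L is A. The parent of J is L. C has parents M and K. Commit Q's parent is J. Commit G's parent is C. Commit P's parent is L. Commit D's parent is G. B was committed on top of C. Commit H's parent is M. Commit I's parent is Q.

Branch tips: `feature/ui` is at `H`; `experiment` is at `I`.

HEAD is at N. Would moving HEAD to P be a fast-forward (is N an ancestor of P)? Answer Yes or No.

Yes

A fast-forward from N to P is possible iff N is an ancestor of P.
Ancestors of P: {A, E, F, L, N, O, P}.
N is among them, so fast-forward is possible.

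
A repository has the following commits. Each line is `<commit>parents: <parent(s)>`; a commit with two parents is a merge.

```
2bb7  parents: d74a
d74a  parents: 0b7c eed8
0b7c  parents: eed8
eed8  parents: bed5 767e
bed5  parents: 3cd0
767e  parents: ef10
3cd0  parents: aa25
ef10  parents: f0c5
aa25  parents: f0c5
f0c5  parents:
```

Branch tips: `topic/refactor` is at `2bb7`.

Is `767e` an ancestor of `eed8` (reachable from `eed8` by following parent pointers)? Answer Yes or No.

Ancestors of eed8 (commits reachable by following parents): {3cd0, 767e, aa25, bed5, eed8, ef10, f0c5}.
767e is in that set, so it is an ancestor of eed8.

Yes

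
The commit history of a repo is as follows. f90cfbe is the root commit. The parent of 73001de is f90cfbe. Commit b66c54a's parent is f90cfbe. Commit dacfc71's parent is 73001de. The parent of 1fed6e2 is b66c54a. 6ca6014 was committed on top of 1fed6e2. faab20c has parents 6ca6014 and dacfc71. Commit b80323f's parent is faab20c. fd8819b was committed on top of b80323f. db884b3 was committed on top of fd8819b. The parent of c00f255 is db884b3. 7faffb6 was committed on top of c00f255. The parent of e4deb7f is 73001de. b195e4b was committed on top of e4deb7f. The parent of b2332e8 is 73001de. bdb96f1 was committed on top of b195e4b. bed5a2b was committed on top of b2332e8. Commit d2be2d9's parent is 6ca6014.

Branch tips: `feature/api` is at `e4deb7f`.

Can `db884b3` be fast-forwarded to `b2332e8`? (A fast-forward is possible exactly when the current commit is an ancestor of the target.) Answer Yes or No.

No

A fast-forward from db884b3 to b2332e8 is possible iff db884b3 is an ancestor of b2332e8.
Ancestors of b2332e8: {73001de, b2332e8, f90cfbe}.
db884b3 is not among them, so fast-forward is not possible.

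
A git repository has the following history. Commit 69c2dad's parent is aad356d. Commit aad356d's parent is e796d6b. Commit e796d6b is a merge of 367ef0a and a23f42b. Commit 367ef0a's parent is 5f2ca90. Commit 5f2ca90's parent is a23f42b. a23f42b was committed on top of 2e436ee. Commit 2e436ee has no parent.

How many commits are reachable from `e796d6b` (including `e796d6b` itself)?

Walking parent pointers from e796d6b: reachable set = {2e436ee, 367ef0a, 5f2ca90, a23f42b, e796d6b}.
That is 5 commits.

5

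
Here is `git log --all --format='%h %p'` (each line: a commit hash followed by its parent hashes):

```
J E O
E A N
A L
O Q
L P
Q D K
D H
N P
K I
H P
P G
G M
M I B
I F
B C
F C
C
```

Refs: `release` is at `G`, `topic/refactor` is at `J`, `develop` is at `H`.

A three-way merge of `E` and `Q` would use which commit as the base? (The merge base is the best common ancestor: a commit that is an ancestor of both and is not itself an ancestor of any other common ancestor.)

Ancestors of E: {A, B, C, E, F, G, I, L, M, N, P}.
Ancestors of Q: {B, C, D, F, G, H, I, K, M, P, Q}.
Common ancestors: {B, C, F, G, I, M, P}.
Among these, P is not an ancestor of any other common ancestor — it is the merge base.

P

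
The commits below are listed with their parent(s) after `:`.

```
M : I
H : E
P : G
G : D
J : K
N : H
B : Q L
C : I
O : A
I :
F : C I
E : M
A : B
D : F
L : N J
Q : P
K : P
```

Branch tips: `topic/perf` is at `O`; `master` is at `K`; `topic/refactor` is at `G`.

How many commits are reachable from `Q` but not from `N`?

6

Reachable from Q: {C, D, F, G, I, P, Q}.
Reachable from N: {E, H, I, M, N}.
In Q's history but not N's: {C, D, F, G, P, Q} — 6 commits.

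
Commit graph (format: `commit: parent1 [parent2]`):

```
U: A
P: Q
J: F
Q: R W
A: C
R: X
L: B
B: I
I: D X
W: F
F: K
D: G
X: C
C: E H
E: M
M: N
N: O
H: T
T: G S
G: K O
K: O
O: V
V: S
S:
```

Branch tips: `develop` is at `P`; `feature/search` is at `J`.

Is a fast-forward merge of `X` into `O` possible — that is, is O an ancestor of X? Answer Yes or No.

Yes

A fast-forward from O to X is possible iff O is an ancestor of X.
Ancestors of X: {C, E, G, H, K, M, N, O, S, T, V, X}.
O is among them, so fast-forward is possible.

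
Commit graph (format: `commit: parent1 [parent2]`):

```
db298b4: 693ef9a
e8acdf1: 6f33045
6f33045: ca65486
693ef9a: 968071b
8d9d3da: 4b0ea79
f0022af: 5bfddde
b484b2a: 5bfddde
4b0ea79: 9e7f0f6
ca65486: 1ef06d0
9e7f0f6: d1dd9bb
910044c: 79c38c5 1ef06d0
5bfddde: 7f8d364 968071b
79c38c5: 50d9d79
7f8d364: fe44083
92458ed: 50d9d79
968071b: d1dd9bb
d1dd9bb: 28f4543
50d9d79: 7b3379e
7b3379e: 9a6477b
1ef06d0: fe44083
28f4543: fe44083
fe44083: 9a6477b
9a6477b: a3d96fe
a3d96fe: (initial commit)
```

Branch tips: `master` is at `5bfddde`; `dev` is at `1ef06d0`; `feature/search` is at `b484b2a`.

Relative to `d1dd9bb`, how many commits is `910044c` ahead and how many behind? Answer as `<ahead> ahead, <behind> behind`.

Reachable from 910044c: {1ef06d0, 50d9d79, 79c38c5, 7b3379e, 910044c, 9a6477b, a3d96fe, fe44083}.
Reachable from d1dd9bb: {28f4543, 9a6477b, a3d96fe, d1dd9bb, fe44083}.
Only in 910044c's history (ahead): {1ef06d0, 50d9d79, 79c38c5, 7b3379e, 910044c} — 5.
Only in d1dd9bb's history (behind): {28f4543, d1dd9bb} — 2.

5 ahead, 2 behind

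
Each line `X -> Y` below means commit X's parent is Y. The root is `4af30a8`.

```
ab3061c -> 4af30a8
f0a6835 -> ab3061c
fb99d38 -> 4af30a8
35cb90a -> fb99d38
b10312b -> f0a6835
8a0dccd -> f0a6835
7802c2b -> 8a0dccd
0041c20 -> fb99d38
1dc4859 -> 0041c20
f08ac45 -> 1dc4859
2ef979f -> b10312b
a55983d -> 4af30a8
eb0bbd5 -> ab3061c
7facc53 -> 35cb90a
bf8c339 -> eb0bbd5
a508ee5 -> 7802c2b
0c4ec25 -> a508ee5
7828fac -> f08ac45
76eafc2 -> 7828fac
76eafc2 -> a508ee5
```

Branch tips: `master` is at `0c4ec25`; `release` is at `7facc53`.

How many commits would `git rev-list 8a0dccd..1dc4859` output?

3

Reachable from 1dc4859: {0041c20, 1dc4859, 4af30a8, fb99d38}.
Reachable from 8a0dccd: {4af30a8, 8a0dccd, ab3061c, f0a6835}.
In 1dc4859's history but not 8a0dccd's: {0041c20, 1dc4859, fb99d38} — 3 commits.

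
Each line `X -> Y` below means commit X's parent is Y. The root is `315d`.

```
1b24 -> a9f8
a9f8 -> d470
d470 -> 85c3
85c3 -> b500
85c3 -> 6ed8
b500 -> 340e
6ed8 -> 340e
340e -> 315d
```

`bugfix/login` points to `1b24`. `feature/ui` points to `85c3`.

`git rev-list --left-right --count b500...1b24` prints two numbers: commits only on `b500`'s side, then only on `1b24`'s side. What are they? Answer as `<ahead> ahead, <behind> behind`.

Reachable from b500: {315d, 340e, b500}.
Reachable from 1b24: {1b24, 315d, 340e, 6ed8, 85c3, a9f8, b500, d470}.
Only in b500's history (ahead): {} — 0.
Only in 1b24's history (behind): {1b24, 6ed8, 85c3, a9f8, d470} — 5.

0 ahead, 5 behind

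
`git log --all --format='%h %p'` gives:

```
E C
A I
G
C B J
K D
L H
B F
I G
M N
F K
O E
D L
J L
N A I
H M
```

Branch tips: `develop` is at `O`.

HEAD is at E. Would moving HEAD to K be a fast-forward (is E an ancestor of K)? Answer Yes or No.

No

A fast-forward from E to K is possible iff E is an ancestor of K.
Ancestors of K: {A, D, G, H, I, K, L, M, N}.
E is not among them, so fast-forward is not possible.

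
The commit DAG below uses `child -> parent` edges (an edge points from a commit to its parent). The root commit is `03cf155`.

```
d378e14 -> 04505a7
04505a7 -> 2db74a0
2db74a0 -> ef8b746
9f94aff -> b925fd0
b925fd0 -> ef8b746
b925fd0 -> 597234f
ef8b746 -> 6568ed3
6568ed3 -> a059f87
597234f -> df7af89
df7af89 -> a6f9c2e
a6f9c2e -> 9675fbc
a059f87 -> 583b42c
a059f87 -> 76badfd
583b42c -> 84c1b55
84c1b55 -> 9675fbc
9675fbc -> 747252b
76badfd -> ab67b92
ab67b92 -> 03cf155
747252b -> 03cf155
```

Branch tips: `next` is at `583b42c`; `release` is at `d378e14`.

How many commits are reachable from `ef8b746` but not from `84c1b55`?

Reachable from ef8b746: {03cf155, 583b42c, 6568ed3, 747252b, 76badfd, 84c1b55, 9675fbc, a059f87, ab67b92, ef8b746}.
Reachable from 84c1b55: {03cf155, 747252b, 84c1b55, 9675fbc}.
In ef8b746's history but not 84c1b55's: {583b42c, 6568ed3, 76badfd, a059f87, ab67b92, ef8b746} — 6 commits.

6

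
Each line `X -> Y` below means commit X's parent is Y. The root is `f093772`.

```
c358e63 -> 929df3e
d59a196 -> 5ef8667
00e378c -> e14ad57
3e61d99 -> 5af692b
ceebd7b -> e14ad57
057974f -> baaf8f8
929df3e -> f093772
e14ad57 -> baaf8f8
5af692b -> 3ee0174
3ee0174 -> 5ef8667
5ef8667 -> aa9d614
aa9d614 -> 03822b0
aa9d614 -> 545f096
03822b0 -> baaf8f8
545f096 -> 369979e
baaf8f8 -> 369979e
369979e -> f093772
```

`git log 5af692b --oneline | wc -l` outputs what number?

Walking parent pointers from 5af692b: reachable set = {03822b0, 369979e, 3ee0174, 545f096, 5af692b, 5ef8667, aa9d614, baaf8f8, f093772}.
That is 9 commits.

9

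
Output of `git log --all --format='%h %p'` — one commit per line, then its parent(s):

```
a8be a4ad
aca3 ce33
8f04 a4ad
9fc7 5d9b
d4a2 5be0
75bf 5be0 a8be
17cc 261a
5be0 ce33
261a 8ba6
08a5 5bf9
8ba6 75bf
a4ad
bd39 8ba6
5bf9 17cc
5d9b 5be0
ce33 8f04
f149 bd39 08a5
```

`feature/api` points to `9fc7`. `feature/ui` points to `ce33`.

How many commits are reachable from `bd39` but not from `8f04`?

Reachable from bd39: {5be0, 75bf, 8ba6, 8f04, a4ad, a8be, bd39, ce33}.
Reachable from 8f04: {8f04, a4ad}.
In bd39's history but not 8f04's: {5be0, 75bf, 8ba6, a8be, bd39, ce33} — 6 commits.

6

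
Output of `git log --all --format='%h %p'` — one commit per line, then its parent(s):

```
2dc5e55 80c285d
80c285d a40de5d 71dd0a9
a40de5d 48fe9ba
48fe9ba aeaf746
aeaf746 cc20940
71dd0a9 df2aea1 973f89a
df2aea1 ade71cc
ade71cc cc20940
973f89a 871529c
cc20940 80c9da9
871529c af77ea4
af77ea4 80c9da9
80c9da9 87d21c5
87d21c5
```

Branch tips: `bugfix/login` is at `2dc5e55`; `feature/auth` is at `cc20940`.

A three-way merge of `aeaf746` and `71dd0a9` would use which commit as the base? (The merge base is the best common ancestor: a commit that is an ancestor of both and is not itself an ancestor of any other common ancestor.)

cc20940

Ancestors of aeaf746: {80c9da9, 87d21c5, aeaf746, cc20940}.
Ancestors of 71dd0a9: {71dd0a9, 80c9da9, 871529c, 87d21c5, 973f89a, ade71cc, af77ea4, cc20940, df2aea1}.
Common ancestors: {80c9da9, 87d21c5, cc20940}.
Among these, cc20940 is not an ancestor of any other common ancestor — it is the merge base.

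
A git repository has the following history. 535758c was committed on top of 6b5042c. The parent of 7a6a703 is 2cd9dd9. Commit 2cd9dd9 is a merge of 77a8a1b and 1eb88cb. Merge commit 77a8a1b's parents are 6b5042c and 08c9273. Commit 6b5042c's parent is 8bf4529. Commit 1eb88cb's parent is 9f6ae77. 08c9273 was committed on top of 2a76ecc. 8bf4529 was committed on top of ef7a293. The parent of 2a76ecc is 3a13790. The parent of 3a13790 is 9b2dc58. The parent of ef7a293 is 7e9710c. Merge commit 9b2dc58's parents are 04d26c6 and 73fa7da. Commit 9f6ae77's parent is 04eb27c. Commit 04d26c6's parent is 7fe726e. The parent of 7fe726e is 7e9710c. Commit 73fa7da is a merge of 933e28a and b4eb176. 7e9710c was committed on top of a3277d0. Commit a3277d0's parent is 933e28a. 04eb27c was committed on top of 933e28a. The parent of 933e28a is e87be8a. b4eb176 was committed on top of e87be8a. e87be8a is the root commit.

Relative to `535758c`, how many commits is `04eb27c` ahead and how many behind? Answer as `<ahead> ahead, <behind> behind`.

1 ahead, 6 behind

Reachable from 04eb27c: {04eb27c, 933e28a, e87be8a}.
Reachable from 535758c: {535758c, 6b5042c, 7e9710c, 8bf4529, 933e28a, a3277d0, e87be8a, ef7a293}.
Only in 04eb27c's history (ahead): {04eb27c} — 1.
Only in 535758c's history (behind): {535758c, 6b5042c, 7e9710c, 8bf4529, a3277d0, ef7a293} — 6.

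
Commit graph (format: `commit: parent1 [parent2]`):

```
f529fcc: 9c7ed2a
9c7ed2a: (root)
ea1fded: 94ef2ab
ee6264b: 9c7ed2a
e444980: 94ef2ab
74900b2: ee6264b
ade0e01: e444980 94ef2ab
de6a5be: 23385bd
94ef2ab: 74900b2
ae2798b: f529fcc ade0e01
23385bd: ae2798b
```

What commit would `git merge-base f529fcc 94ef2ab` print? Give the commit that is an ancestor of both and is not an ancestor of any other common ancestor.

9c7ed2a

Ancestors of f529fcc: {9c7ed2a, f529fcc}.
Ancestors of 94ef2ab: {74900b2, 94ef2ab, 9c7ed2a, ee6264b}.
Common ancestors: {9c7ed2a}.
The only common ancestor is 9c7ed2a, so it is the merge base.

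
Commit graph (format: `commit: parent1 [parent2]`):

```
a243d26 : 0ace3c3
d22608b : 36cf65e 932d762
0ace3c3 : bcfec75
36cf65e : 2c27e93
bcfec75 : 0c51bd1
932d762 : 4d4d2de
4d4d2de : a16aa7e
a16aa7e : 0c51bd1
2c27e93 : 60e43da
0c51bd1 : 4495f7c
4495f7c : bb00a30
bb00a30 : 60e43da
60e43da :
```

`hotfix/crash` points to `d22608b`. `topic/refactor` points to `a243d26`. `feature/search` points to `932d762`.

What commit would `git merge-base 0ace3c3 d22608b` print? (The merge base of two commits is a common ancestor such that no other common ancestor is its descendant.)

Ancestors of 0ace3c3: {0ace3c3, 0c51bd1, 4495f7c, 60e43da, bb00a30, bcfec75}.
Ancestors of d22608b: {0c51bd1, 2c27e93, 36cf65e, 4495f7c, 4d4d2de, 60e43da, 932d762, a16aa7e, bb00a30, d22608b}.
Common ancestors: {0c51bd1, 4495f7c, 60e43da, bb00a30}.
Among these, 0c51bd1 is not an ancestor of any other common ancestor — it is the merge base.

0c51bd1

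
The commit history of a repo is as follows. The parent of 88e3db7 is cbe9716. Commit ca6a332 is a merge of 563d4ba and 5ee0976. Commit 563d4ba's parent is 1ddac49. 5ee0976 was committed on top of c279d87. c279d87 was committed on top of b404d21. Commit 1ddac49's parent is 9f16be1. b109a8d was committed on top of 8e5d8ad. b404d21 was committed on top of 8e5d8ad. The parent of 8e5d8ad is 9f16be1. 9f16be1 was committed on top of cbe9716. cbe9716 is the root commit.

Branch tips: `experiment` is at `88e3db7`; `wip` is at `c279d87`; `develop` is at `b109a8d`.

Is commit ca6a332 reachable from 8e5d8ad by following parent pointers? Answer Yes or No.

Ancestors of 8e5d8ad: {8e5d8ad, 9f16be1, cbe9716}.
ca6a332 is not in that set, so it is not an ancestor of 8e5d8ad.

No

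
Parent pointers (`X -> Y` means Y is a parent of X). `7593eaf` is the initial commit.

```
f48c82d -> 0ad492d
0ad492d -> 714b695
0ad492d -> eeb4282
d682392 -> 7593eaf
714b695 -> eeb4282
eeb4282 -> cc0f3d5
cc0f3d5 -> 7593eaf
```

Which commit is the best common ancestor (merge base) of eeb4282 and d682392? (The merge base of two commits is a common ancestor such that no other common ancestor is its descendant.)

7593eaf

Ancestors of eeb4282: {7593eaf, cc0f3d5, eeb4282}.
Ancestors of d682392: {7593eaf, d682392}.
Common ancestors: {7593eaf}.
The only common ancestor is 7593eaf, so it is the merge base.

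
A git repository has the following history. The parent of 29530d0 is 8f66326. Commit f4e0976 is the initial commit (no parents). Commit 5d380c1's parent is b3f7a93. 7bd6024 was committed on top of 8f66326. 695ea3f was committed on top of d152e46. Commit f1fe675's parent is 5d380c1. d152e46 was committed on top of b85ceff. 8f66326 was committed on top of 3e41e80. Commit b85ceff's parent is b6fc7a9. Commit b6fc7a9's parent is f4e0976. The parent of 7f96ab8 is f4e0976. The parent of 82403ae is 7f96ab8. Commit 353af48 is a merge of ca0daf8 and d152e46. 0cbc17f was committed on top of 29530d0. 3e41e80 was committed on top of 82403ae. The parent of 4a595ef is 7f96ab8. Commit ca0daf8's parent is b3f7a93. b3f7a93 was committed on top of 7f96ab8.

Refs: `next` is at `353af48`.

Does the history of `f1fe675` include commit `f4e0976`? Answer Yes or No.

Yes

Ancestors of f1fe675 (commits reachable by following parents): {5d380c1, 7f96ab8, b3f7a93, f1fe675, f4e0976}.
f4e0976 is in that set, so it is an ancestor of f1fe675.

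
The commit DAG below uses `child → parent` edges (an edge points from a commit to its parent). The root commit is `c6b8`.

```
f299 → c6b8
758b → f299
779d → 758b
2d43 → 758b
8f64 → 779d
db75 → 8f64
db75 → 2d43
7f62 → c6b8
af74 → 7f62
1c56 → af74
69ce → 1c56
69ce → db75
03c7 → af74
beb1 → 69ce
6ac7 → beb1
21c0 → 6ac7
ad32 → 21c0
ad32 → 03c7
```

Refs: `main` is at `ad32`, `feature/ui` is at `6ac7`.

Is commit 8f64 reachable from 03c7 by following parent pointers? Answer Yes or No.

Ancestors of 03c7: {03c7, 7f62, af74, c6b8}.
8f64 is not in that set, so it is not an ancestor of 03c7.

No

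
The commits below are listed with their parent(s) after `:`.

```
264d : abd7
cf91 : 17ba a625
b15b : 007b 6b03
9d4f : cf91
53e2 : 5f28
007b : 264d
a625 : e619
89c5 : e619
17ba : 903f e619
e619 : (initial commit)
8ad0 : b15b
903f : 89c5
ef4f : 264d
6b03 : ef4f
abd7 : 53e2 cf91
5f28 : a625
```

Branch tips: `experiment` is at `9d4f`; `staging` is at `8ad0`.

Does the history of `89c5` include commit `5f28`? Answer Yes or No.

Ancestors of 89c5: {89c5, e619}.
5f28 is not in that set, so it is not an ancestor of 89c5.

No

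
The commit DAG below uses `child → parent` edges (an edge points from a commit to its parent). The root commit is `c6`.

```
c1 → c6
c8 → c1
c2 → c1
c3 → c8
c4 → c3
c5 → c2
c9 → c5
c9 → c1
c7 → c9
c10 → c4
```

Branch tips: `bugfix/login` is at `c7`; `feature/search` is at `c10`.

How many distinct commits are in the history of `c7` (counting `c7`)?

6

Walking parent pointers from c7: reachable set = {c1, c2, c5, c6, c7, c9}.
That is 6 commits.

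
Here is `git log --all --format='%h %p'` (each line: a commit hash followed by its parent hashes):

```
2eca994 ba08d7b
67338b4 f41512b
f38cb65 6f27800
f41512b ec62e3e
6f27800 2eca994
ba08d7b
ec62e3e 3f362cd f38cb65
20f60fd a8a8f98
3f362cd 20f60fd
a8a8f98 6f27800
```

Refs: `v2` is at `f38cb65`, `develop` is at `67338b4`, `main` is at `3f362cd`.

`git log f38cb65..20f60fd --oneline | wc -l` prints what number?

2

Reachable from 20f60fd: {20f60fd, 2eca994, 6f27800, a8a8f98, ba08d7b}.
Reachable from f38cb65: {2eca994, 6f27800, ba08d7b, f38cb65}.
In 20f60fd's history but not f38cb65's: {20f60fd, a8a8f98} — 2 commits.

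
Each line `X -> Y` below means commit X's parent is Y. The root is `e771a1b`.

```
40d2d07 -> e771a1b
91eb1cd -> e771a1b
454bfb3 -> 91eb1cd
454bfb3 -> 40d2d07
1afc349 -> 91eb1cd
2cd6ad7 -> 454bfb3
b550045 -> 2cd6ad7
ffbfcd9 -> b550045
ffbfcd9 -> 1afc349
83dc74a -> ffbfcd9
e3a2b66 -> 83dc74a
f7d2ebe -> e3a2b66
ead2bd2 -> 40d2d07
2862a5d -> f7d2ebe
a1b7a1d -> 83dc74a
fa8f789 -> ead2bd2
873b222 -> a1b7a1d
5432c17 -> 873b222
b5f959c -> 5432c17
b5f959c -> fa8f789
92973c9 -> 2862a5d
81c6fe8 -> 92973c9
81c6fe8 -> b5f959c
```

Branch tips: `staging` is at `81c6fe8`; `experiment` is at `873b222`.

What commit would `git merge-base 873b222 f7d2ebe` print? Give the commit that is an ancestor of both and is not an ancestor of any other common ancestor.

83dc74a

Ancestors of 873b222: {1afc349, 2cd6ad7, 40d2d07, 454bfb3, 83dc74a, 873b222, 91eb1cd, a1b7a1d, b550045, e771a1b, ffbfcd9}.
Ancestors of f7d2ebe: {1afc349, 2cd6ad7, 40d2d07, 454bfb3, 83dc74a, 91eb1cd, b550045, e3a2b66, e771a1b, f7d2ebe, ffbfcd9}.
Common ancestors: {1afc349, 2cd6ad7, 40d2d07, 454bfb3, 83dc74a, 91eb1cd, b550045, e771a1b, ffbfcd9}.
Among these, 83dc74a is not an ancestor of any other common ancestor — it is the merge base.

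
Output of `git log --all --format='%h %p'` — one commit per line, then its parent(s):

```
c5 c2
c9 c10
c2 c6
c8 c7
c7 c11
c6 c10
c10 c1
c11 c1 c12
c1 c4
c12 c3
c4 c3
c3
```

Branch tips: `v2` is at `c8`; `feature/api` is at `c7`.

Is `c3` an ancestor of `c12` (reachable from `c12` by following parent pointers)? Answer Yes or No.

Ancestors of c12 (commits reachable by following parents): {c12, c3}.
c3 is in that set, so it is an ancestor of c12.

Yes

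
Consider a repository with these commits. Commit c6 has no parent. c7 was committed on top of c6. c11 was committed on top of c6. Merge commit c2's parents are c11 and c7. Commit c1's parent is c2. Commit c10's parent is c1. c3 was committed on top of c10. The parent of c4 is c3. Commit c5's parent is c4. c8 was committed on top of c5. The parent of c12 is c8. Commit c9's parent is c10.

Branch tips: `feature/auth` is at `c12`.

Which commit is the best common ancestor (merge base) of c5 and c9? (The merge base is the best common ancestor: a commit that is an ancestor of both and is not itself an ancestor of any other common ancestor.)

c10

Ancestors of c5: {c1, c10, c11, c2, c3, c4, c5, c6, c7}.
Ancestors of c9: {c1, c10, c11, c2, c6, c7, c9}.
Common ancestors: {c1, c10, c11, c2, c6, c7}.
Among these, c10 is not an ancestor of any other common ancestor — it is the merge base.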